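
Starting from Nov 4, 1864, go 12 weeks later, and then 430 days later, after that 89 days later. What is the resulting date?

Adding 12 weeks (= 84 days) from November 4, 1864:
November has 30 days, so 30 − 4 = 26 days remain after November 4, 1864; 84 − 26 = 58 left.
December 1864 has 31 days: 58 − 31 = 27 left.
27 days into January 1865 → January 27, 1865.
Counting forward 430 days from January 27, 1865:
January has 31 days, so 31 − 27 = 4 days remain after January 27, 1865; 430 − 4 = 426 left.
February 1865 has 28 days (1865 is not a leap year): 426 − 28 = 398 left.
March 1865 has 31 days: 398 − 31 = 367 left.
April 1865 has 30 days: 367 − 30 = 337 left.
May 1865 has 31 days: 337 − 31 = 306 left.
June 1865 has 30 days: 306 − 30 = 276 left.
July 1865 has 31 days: 276 − 31 = 245 left.
August 1865 has 31 days: 245 − 31 = 214 left.
September 1865 has 30 days: 214 − 30 = 184 left.
October 1865 has 31 days: 184 − 31 = 153 left.
November 1865 has 30 days: 153 − 30 = 123 left.
December 1865 has 31 days: 123 − 31 = 92 left.
January 1866 has 31 days: 92 − 31 = 61 left.
February 1866 has 28 days (1866 is not a leap year): 61 − 28 = 33 left.
March 1866 has 31 days: 33 − 31 = 2 left.
2 days into April 1866 → April 2, 1866.
Adding 89 days from April 2, 1866:
April has 30 days, so 30 − 2 = 28 days remain after April 2, 1866; 89 − 28 = 61 left.
May 1866 has 31 days: 61 − 31 = 30 left.
30 days into June 1866 → June 30, 1866.

June 30, 1866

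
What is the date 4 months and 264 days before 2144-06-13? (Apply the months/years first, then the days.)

Subtracting 4 months and 264 days from June 13, 2144: first the month/year part, then the days.
month 6 − 4 = 2 → February 2144.
Day 13 is valid in February, giving February 13, 2144.
Now subtract 264 days from February 13, 2144.
Going back 13 days from February 13, 2144 reaches the end of the previous month; 264 − 13 = 251 left.
January 2144 has 31 days: 251 − 31 = 220 left.
December 2143 has 31 days: 220 − 31 = 189 left.
November 2143 has 30 days: 189 − 30 = 159 left.
October 2143 has 31 days: 159 − 31 = 128 left.
September 2143 has 30 days: 128 − 30 = 98 left.
August 2143 has 31 days: 98 − 31 = 67 left.
July 2143 has 31 days: 67 − 31 = 36 left.
June 2143 has 30 days: 36 − 30 = 6 left.
May 2143 has 31 days; 31 − 6 = 25 → May 25, 2143.

May 25, 2143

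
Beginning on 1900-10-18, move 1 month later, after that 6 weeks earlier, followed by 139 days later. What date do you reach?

Adding 1 month from October 18, 1900:
month 10 + 1 = 11 → November 1900.
Day 18 is valid in November, giving November 18, 1900.
Going back 6 weeks (= 42 days) from November 18, 1900:
Going back 18 days from November 18, 1900 reaches the end of the previous month; 42 − 18 = 24 left.
October 1900 has 31 days; 31 − 24 = 7 → October 7, 1900.
Counting forward 139 days from October 7, 1900:
October has 31 days, so 31 − 7 = 24 days remain after October 7, 1900; 139 − 24 = 115 left.
November 1900 has 30 days: 115 − 30 = 85 left.
December 1900 has 31 days: 85 − 31 = 54 left.
January 1901 has 31 days: 54 − 31 = 23 left.
23 days into February 1901 → February 23, 1901.

February 23, 1901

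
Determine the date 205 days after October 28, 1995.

Advancing 205 days from October 28, 1995.
October has 31 days, so 31 − 28 = 3 days remain after October 28, 1995; 205 − 3 = 202 left.
November 1995 has 30 days: 202 − 30 = 172 left.
December 1995 has 31 days: 172 − 31 = 141 left.
January 1996 has 31 days: 141 − 31 = 110 left.
February 1996 has 29 days (1996 is a leap year): 110 − 29 = 81 left.
March 1996 has 31 days: 81 − 31 = 50 left.
April 1996 has 30 days: 50 − 30 = 20 left.
20 days into May 1996 → May 20, 1996.

May 20, 1996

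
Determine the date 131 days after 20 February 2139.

July 1, 2139

Adding 131 days from February 20, 2139.
February has 28 days, so 28 − 20 = 8 days remain after February 20, 2139; 131 − 8 = 123 left.
March 2139 has 31 days: 123 − 31 = 92 left.
April 2139 has 30 days: 92 − 30 = 62 left.
May 2139 has 31 days: 62 − 31 = 31 left.
June 2139 has 30 days: 31 − 30 = 1 left.
1 day into July 2139 → July 1, 2139.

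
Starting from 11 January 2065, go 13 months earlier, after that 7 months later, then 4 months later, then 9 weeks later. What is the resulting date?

January 13, 2065

Counting back 13 months from January 11, 2065:
month 1 − 13 = -12, which is month 12 of year 2063 → December 2063.
Day 11 is valid in December, giving December 11, 2063.
Counting forward 7 months from December 11, 2063:
month 12 + 7 = 19, which is month 7 of year 2064 → July 2064.
Day 11 is valid in July, giving July 11, 2064.
Counting forward 4 months from July 11, 2064:
month 7 + 4 = 11 → November 2064.
Day 11 is valid in November, giving November 11, 2064.
Advancing 9 weeks (= 63 days) from November 11, 2064:
November has 30 days, so 30 − 11 = 19 days remain after November 11, 2064; 63 − 19 = 44 left.
December 2064 has 31 days: 44 − 31 = 13 left.
13 days into January 2065 → January 13, 2065.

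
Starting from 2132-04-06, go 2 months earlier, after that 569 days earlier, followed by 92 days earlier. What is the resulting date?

Going back 2 months from April 6, 2132:
month 4 − 2 = 2 → February 2132.
Day 6 is valid in February, giving February 6, 2132.
Going back 569 days from February 6, 2132:
Going back 6 days from February 6, 2132 reaches the end of the previous month; 569 − 6 = 563 left.
January 2132 has 31 days: 563 − 31 = 532 left.
December 2131 has 31 days: 532 − 31 = 501 left.
November 2131 has 30 days: 501 − 30 = 471 left.
October 2131 has 31 days: 471 − 31 = 440 left.
September 2131 has 30 days: 440 − 30 = 410 left.
August 2131 has 31 days: 410 − 31 = 379 left.
July 2131 has 31 days: 379 − 31 = 348 left.
June 2131 has 30 days: 348 − 30 = 318 left.
May 2131 has 31 days: 318 − 31 = 287 left.
April 2131 has 30 days: 287 − 30 = 257 left.
March 2131 has 31 days: 257 − 31 = 226 left.
February 2131 has 28 days (2131 is not a leap year): 226 − 28 = 198 left.
January 2131 has 31 days: 198 − 31 = 167 left.
December 2130 has 31 days: 167 − 31 = 136 left.
November 2130 has 30 days: 136 − 30 = 106 left.
October 2130 has 31 days: 106 − 31 = 75 left.
September 2130 has 30 days: 75 − 30 = 45 left.
August 2130 has 31 days: 45 − 31 = 14 left.
July 2130 has 31 days; 31 − 14 = 17 → July 17, 2130.
Going back 92 days from July 17, 2130:
Going back 17 days from July 17, 2130 reaches the end of the previous month; 92 − 17 = 75 left.
June 2130 has 30 days: 75 − 30 = 45 left.
May 2130 has 31 days: 45 − 31 = 14 left.
April 2130 has 30 days; 30 − 14 = 16 → April 16, 2130.

April 16, 2130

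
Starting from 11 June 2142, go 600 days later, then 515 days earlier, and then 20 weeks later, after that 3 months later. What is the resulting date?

Advancing 600 days from June 11, 2142:
June has 30 days, so 30 − 11 = 19 days remain after June 11, 2142; 600 − 19 = 581 left.
July 2142 has 31 days: 581 − 31 = 550 left.
August 2142 has 31 days: 550 − 31 = 519 left.
September 2142 has 30 days: 519 − 30 = 489 left.
October 2142 has 31 days: 489 − 31 = 458 left.
November 2142 has 30 days: 458 − 30 = 428 left.
December 2142 has 31 days: 428 − 31 = 397 left.
January 2143 has 31 days: 397 − 31 = 366 left.
February 2143 has 28 days (2143 is not a leap year): 366 − 28 = 338 left.
March 2143 has 31 days: 338 − 31 = 307 left.
April 2143 has 30 days: 307 − 30 = 277 left.
May 2143 has 31 days: 277 − 31 = 246 left.
June 2143 has 30 days: 246 − 30 = 216 left.
July 2143 has 31 days: 216 − 31 = 185 left.
August 2143 has 31 days: 185 − 31 = 154 left.
September 2143 has 30 days: 154 − 30 = 124 left.
October 2143 has 31 days: 124 − 31 = 93 left.
November 2143 has 30 days: 93 − 30 = 63 left.
December 2143 has 31 days: 63 − 31 = 32 left.
January 2144 has 31 days: 32 − 31 = 1 left.
1 day into February 2144 → February 1, 2144.
Subtracting 515 days from February 1, 2144:
Going back 1 day from February 1, 2144 reaches the end of the previous month; 515 − 1 = 514 left.
January 2144 has 31 days: 514 − 31 = 483 left.
December 2143 has 31 days: 483 − 31 = 452 left.
November 2143 has 30 days: 452 − 30 = 422 left.
October 2143 has 31 days: 422 − 31 = 391 left.
September 2143 has 30 days: 391 − 30 = 361 left.
August 2143 has 31 days: 361 − 31 = 330 left.
July 2143 has 31 days: 330 − 31 = 299 left.
June 2143 has 30 days: 299 − 30 = 269 left.
May 2143 has 31 days: 269 − 31 = 238 left.
April 2143 has 30 days: 238 − 30 = 208 left.
March 2143 has 31 days: 208 − 31 = 177 left.
February 2143 has 28 days (2143 is not a leap year): 177 − 28 = 149 left.
January 2143 has 31 days: 149 − 31 = 118 left.
December 2142 has 31 days: 118 − 31 = 87 left.
November 2142 has 30 days: 87 − 30 = 57 left.
October 2142 has 31 days: 57 − 31 = 26 left.
September 2142 has 30 days; 30 − 26 = 4 → September 4, 2142.
Adding 20 weeks (= 140 days) from September 4, 2142:
September has 30 days, so 30 − 4 = 26 days remain after September 4, 2142; 140 − 26 = 114 left.
October 2142 has 31 days: 114 − 31 = 83 left.
November 2142 has 30 days: 83 − 30 = 53 left.
December 2142 has 31 days: 53 − 31 = 22 left.
22 days into January 2143 → January 22, 2143.
Counting forward 3 months from January 22, 2143:
month 1 + 3 = 4 → April 2143.
Day 22 is valid in April, giving April 22, 2143.

April 22, 2143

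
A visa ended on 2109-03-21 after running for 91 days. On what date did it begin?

December 20, 2108

Counting back 91 days from March 21, 2109.
Going back 21 days from March 21, 2109 reaches the end of the previous month; 91 − 21 = 70 left.
February 2109 has 28 days (2109 is not a leap year): 70 − 28 = 42 left.
January 2109 has 31 days: 42 − 31 = 11 left.
December 2108 has 31 days; 31 − 11 = 20 → December 20, 2108.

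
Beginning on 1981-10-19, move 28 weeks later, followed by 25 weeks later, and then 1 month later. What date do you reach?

Advancing 28 weeks (= 196 days) from October 19, 1981:
October has 31 days, so 31 − 19 = 12 days remain after October 19, 1981; 196 − 12 = 184 left.
November 1981 has 30 days: 184 − 30 = 154 left.
December 1981 has 31 days: 154 − 31 = 123 left.
January 1982 has 31 days: 123 − 31 = 92 left.
February 1982 has 28 days (1982 is not a leap year): 92 − 28 = 64 left.
March 1982 has 31 days: 64 − 31 = 33 left.
April 1982 has 30 days: 33 − 30 = 3 left.
3 days into May 1982 → May 3, 1982.
Counting forward 25 weeks (= 175 days) from May 3, 1982:
May has 31 days, so 31 − 3 = 28 days remain after May 3, 1982; 175 − 28 = 147 left.
June 1982 has 30 days: 147 − 30 = 117 left.
July 1982 has 31 days: 117 − 31 = 86 left.
August 1982 has 31 days: 86 − 31 = 55 left.
September 1982 has 30 days: 55 − 30 = 25 left.
25 days into October 1982 → October 25, 1982.
Advancing 1 month from October 25, 1982:
month 10 + 1 = 11 → November 1982.
Day 25 is valid in November, giving November 25, 1982.

November 25, 1982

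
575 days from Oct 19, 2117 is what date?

May 17, 2119

Counting forward 575 days from October 19, 2117.
October has 31 days, so 31 − 19 = 12 days remain after October 19, 2117; 575 − 12 = 563 left.
November 2117 has 30 days: 563 − 30 = 533 left.
December 2117 has 31 days: 533 − 31 = 502 left.
January 2118 has 31 days: 502 − 31 = 471 left.
February 2118 has 28 days (2118 is not a leap year): 471 − 28 = 443 left.
March 2118 has 31 days: 443 − 31 = 412 left.
April 2118 has 30 days: 412 − 30 = 382 left.
May 2118 has 31 days: 382 − 31 = 351 left.
June 2118 has 30 days: 351 − 30 = 321 left.
July 2118 has 31 days: 321 − 31 = 290 left.
August 2118 has 31 days: 290 − 31 = 259 left.
September 2118 has 30 days: 259 − 30 = 229 left.
October 2118 has 31 days: 229 − 31 = 198 left.
November 2118 has 30 days: 198 − 30 = 168 left.
December 2118 has 31 days: 168 − 31 = 137 left.
January 2119 has 31 days: 137 − 31 = 106 left.
February 2119 has 28 days (2119 is not a leap year): 106 − 28 = 78 left.
March 2119 has 31 days: 78 − 31 = 47 left.
April 2119 has 30 days: 47 − 30 = 17 left.
17 days into May 2119 → May 17, 2119.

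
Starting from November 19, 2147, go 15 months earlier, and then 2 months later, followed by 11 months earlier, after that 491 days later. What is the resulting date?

Going back 15 months from November 19, 2147:
month 11 − 15 = -4, which is month 8 of year 2146 → August 2146.
Day 19 is valid in August, giving August 19, 2146.
Advancing 2 months from August 19, 2146:
month 8 + 2 = 10 → October 2146.
Day 19 is valid in October, giving October 19, 2146.
Counting back 11 months from October 19, 2146:
month 10 − 11 = -1, which is month 11 of year 2145 → November 2145.
Day 19 is valid in November, giving November 19, 2145.
Advancing 491 days from November 19, 2145:
November has 30 days, so 30 − 19 = 11 days remain after November 19, 2145; 491 − 11 = 480 left.
December 2145 has 31 days: 480 − 31 = 449 left.
January 2146 has 31 days: 449 − 31 = 418 left.
February 2146 has 28 days (2146 is not a leap year): 418 − 28 = 390 left.
March 2146 has 31 days: 390 − 31 = 359 left.
April 2146 has 30 days: 359 − 30 = 329 left.
May 2146 has 31 days: 329 − 31 = 298 left.
June 2146 has 30 days: 298 − 30 = 268 left.
July 2146 has 31 days: 268 − 31 = 237 left.
August 2146 has 31 days: 237 − 31 = 206 left.
September 2146 has 30 days: 206 − 30 = 176 left.
October 2146 has 31 days: 176 − 31 = 145 left.
November 2146 has 30 days: 145 − 30 = 115 left.
December 2146 has 31 days: 115 − 31 = 84 left.
January 2147 has 31 days: 84 − 31 = 53 left.
February 2147 has 28 days (2147 is not a leap year): 53 − 28 = 25 left.
25 days into March 2147 → March 25, 2147.

March 25, 2147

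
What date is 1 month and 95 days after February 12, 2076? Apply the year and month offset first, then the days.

June 15, 2076

Adding 1 month and 95 days from February 12, 2076: first the month/year part, then the days.
month 2 + 1 = 3 → March 2076.
Day 12 is valid in March, giving March 12, 2076.
Now add 95 days from March 12, 2076.
March has 31 days, so 31 − 12 = 19 days remain after March 12, 2076; 95 − 19 = 76 left.
April 2076 has 30 days: 76 − 30 = 46 left.
May 2076 has 31 days: 46 − 31 = 15 left.
15 days into June 2076 → June 15, 2076.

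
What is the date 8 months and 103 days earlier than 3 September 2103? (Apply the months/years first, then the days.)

September 22, 2102

Going back 8 months and 103 days from September 3, 2103: first the month/year part, then the days.
month 9 − 8 = 1 → January 2103.
Day 3 is valid in January, giving January 3, 2103.
Now subtract 103 days from January 3, 2103.
Going back 3 days from January 3, 2103 reaches the end of the previous month; 103 − 3 = 100 left.
December 2102 has 31 days: 100 − 31 = 69 left.
November 2102 has 30 days: 69 − 30 = 39 left.
October 2102 has 31 days: 39 − 31 = 8 left.
September 2102 has 30 days; 30 − 8 = 22 → September 22, 2102.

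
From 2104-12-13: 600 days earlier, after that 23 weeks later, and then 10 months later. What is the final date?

Subtracting 600 days from December 13, 2104:
Going back 13 days from December 13, 2104 reaches the end of the previous month; 600 − 13 = 587 left.
November 2104 has 30 days: 587 − 30 = 557 left.
October 2104 has 31 days: 557 − 31 = 526 left.
September 2104 has 30 days: 526 − 30 = 496 left.
August 2104 has 31 days: 496 − 31 = 465 left.
July 2104 has 31 days: 465 − 31 = 434 left.
June 2104 has 30 days: 434 − 30 = 404 left.
May 2104 has 31 days: 404 − 31 = 373 left.
April 2104 has 30 days: 373 − 30 = 343 left.
March 2104 has 31 days: 343 − 31 = 312 left.
February 2104 has 29 days (2104 is a leap year): 312 − 29 = 283 left.
January 2104 has 31 days: 283 − 31 = 252 left.
December 2103 has 31 days: 252 − 31 = 221 left.
November 2103 has 30 days: 221 − 30 = 191 left.
October 2103 has 31 days: 191 − 31 = 160 left.
September 2103 has 30 days: 160 − 30 = 130 left.
August 2103 has 31 days: 130 − 31 = 99 left.
July 2103 has 31 days: 99 − 31 = 68 left.
June 2103 has 30 days: 68 − 30 = 38 left.
May 2103 has 31 days: 38 − 31 = 7 left.
April 2103 has 30 days; 30 − 7 = 23 → April 23, 2103.
Counting forward 23 weeks (= 161 days) from April 23, 2103:
April has 30 days, so 30 − 23 = 7 days remain after April 23, 2103; 161 − 7 = 154 left.
May 2103 has 31 days: 154 − 31 = 123 left.
June 2103 has 30 days: 123 − 30 = 93 left.
July 2103 has 31 days: 93 − 31 = 62 left.
August 2103 has 31 days: 62 − 31 = 31 left.
September 2103 has 30 days: 31 − 30 = 1 left.
1 day into October 2103 → October 1, 2103.
Advancing 10 months from October 1, 2103:
month 10 + 10 = 20, which is month 8 of year 2104 → August 2104.
Day 1 is valid in August, giving August 1, 2104.

August 1, 2104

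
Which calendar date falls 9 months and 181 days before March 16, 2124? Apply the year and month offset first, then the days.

December 17, 2122

Counting back 9 months and 181 days from March 16, 2124: first the month/year part, then the days.
month 3 − 9 = -6, which is month 6 of year 2123 → June 2123.
Day 16 is valid in June, giving June 16, 2123.
Now subtract 181 days from June 16, 2123.
Going back 16 days from June 16, 2123 reaches the end of the previous month; 181 − 16 = 165 left.
May 2123 has 31 days: 165 − 31 = 134 left.
April 2123 has 30 days: 134 − 30 = 104 left.
March 2123 has 31 days: 104 − 31 = 73 left.
February 2123 has 28 days (2123 is not a leap year): 73 − 28 = 45 left.
January 2123 has 31 days: 45 − 31 = 14 left.
December 2122 has 31 days; 31 − 14 = 17 → December 17, 2122.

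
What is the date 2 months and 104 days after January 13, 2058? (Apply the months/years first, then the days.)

June 25, 2058

Advancing 2 months and 104 days from January 13, 2058: first the month/year part, then the days.
month 1 + 2 = 3 → March 2058.
Day 13 is valid in March, giving March 13, 2058.
Now add 104 days from March 13, 2058.
March has 31 days, so 31 − 13 = 18 days remain after March 13, 2058; 104 − 18 = 86 left.
April 2058 has 30 days: 86 − 30 = 56 left.
May 2058 has 31 days: 56 − 31 = 25 left.
25 days into June 2058 → June 25, 2058.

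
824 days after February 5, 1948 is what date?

Adding 824 days from February 5, 1948.
February has 29 days, so 29 − 5 = 24 days remain after February 5, 1948; 824 − 24 = 800 left.
March 1948 has 31 days: 800 − 31 = 769 left.
April 1948 has 30 days: 769 − 30 = 739 left.
May 1948 has 31 days: 739 − 31 = 708 left.
June 1948 has 30 days: 708 − 30 = 678 left.
July 1948 has 31 days: 678 − 31 = 647 left.
August 1948 has 31 days: 647 − 31 = 616 left.
September 1948 has 30 days: 616 − 30 = 586 left.
October 1948 has 31 days: 586 − 31 = 555 left.
November 1948 has 30 days: 555 − 30 = 525 left.
December 1948 has 31 days: 525 − 31 = 494 left.
January 1949 has 31 days: 494 − 31 = 463 left.
February 1949 has 28 days (1949 is not a leap year): 463 − 28 = 435 left.
March 1949 has 31 days: 435 − 31 = 404 left.
April 1949 has 30 days: 404 − 30 = 374 left.
May 1949 has 31 days: 374 − 31 = 343 left.
June 1949 has 30 days: 343 − 30 = 313 left.
July 1949 has 31 days: 313 − 31 = 282 left.
August 1949 has 31 days: 282 − 31 = 251 left.
September 1949 has 30 days: 251 − 30 = 221 left.
October 1949 has 31 days: 221 − 31 = 190 left.
November 1949 has 30 days: 190 − 30 = 160 left.
December 1949 has 31 days: 160 − 31 = 129 left.
January 1950 has 31 days: 129 − 31 = 98 left.
February 1950 has 28 days (1950 is not a leap year): 98 − 28 = 70 left.
March 1950 has 31 days: 70 − 31 = 39 left.
April 1950 has 30 days: 39 − 30 = 9 left.
9 days into May 1950 → May 9, 1950.

May 9, 1950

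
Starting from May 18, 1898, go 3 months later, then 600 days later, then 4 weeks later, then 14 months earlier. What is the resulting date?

March 8, 1899

Adding 3 months from May 18, 1898:
month 5 + 3 = 8 → August 1898.
Day 18 is valid in August, giving August 18, 1898.
Adding 600 days from August 18, 1898:
August has 31 days, so 31 − 18 = 13 days remain after August 18, 1898; 600 − 13 = 587 left.
September 1898 has 30 days: 587 − 30 = 557 left.
October 1898 has 31 days: 557 − 31 = 526 left.
November 1898 has 30 days: 526 − 30 = 496 left.
December 1898 has 31 days: 496 − 31 = 465 left.
January 1899 has 31 days: 465 − 31 = 434 left.
February 1899 has 28 days (1899 is not a leap year): 434 − 28 = 406 left.
March 1899 has 31 days: 406 − 31 = 375 left.
April 1899 has 30 days: 375 − 30 = 345 left.
May 1899 has 31 days: 345 − 31 = 314 left.
June 1899 has 30 days: 314 − 30 = 284 left.
July 1899 has 31 days: 284 − 31 = 253 left.
August 1899 has 31 days: 253 − 31 = 222 left.
September 1899 has 30 days: 222 − 30 = 192 left.
October 1899 has 31 days: 192 − 31 = 161 left.
November 1899 has 30 days: 161 − 30 = 131 left.
December 1899 has 31 days: 131 − 31 = 100 left.
January 1900 has 31 days: 100 − 31 = 69 left.
February 1900 has 28 days (1900 is not a leap year (divisible by 100 but not 400)): 69 − 28 = 41 left.
March 1900 has 31 days: 41 − 31 = 10 left.
10 days into April 1900 → April 10, 1900.
Advancing 4 weeks (= 28 days) from April 10, 1900:
April has 30 days, so 30 − 10 = 20 days remain after April 10, 1900; 28 − 20 = 8 left.
8 days into May 1900 → May 8, 1900.
Going back 14 months from May 8, 1900:
month 5 − 14 = -9, which is month 3 of year 1899 → March 1899.
Day 8 is valid in March, giving March 8, 1899.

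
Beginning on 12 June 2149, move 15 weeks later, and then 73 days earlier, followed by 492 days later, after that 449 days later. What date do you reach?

Advancing 15 weeks (= 105 days) from June 12, 2149:
June has 30 days, so 30 − 12 = 18 days remain after June 12, 2149; 105 − 18 = 87 left.
July 2149 has 31 days: 87 − 31 = 56 left.
August 2149 has 31 days: 56 − 31 = 25 left.
25 days into September 2149 → September 25, 2149.
Going back 73 days from September 25, 2149:
Going back 25 days from September 25, 2149 reaches the end of the previous month; 73 − 25 = 48 left.
August 2149 has 31 days: 48 − 31 = 17 left.
July 2149 has 31 days; 31 − 17 = 14 → July 14, 2149.
Advancing 492 days from July 14, 2149:
July has 31 days, so 31 − 14 = 17 days remain after July 14, 2149; 492 − 17 = 475 left.
August 2149 has 31 days: 475 − 31 = 444 left.
September 2149 has 30 days: 444 − 30 = 414 left.
October 2149 has 31 days: 414 − 31 = 383 left.
November 2149 has 30 days: 383 − 30 = 353 left.
December 2149 has 31 days: 353 − 31 = 322 left.
January 2150 has 31 days: 322 − 31 = 291 left.
February 2150 has 28 days (2150 is not a leap year): 291 − 28 = 263 left.
March 2150 has 31 days: 263 − 31 = 232 left.
April 2150 has 30 days: 232 − 30 = 202 left.
May 2150 has 31 days: 202 − 31 = 171 left.
June 2150 has 30 days: 171 − 30 = 141 left.
July 2150 has 31 days: 141 − 31 = 110 left.
August 2150 has 31 days: 110 − 31 = 79 left.
September 2150 has 30 days: 79 − 30 = 49 left.
October 2150 has 31 days: 49 − 31 = 18 left.
18 days into November 2150 → November 18, 2150.
Advancing 449 days from November 18, 2150:
November has 30 days, so 30 − 18 = 12 days remain after November 18, 2150; 449 − 12 = 437 left.
December 2150 has 31 days: 437 − 31 = 406 left.
January 2151 has 31 days: 406 − 31 = 375 left.
February 2151 has 28 days (2151 is not a leap year): 375 − 28 = 347 left.
March 2151 has 31 days: 347 − 31 = 316 left.
April 2151 has 30 days: 316 − 30 = 286 left.
May 2151 has 31 days: 286 − 31 = 255 left.
June 2151 has 30 days: 255 − 30 = 225 left.
July 2151 has 31 days: 225 − 31 = 194 left.
August 2151 has 31 days: 194 − 31 = 163 left.
September 2151 has 30 days: 163 − 30 = 133 left.
October 2151 has 31 days: 133 − 31 = 102 left.
November 2151 has 30 days: 102 − 30 = 72 left.
December 2151 has 31 days: 72 − 31 = 41 left.
January 2152 has 31 days: 41 − 31 = 10 left.
10 days into February 2152 → February 10, 2152.

February 10, 2152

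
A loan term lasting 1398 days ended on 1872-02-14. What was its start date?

Counting back 1398 days from February 14, 1872.
Going back 14 days from February 14, 1872 reaches the end of the previous month; 1398 − 14 = 1384 left.
January 1872 has 31 days: 1384 − 31 = 1353 left.
December 1871 has 31 days: 1353 − 31 = 1322 left.
November 1871 has 30 days: 1322 − 30 = 1292 left.
October 1871 has 31 days: 1292 − 31 = 1261 left.
September 1871 has 30 days: 1261 − 30 = 1231 left.
August 1871 has 31 days: 1231 − 31 = 1200 left.
July 1871 has 31 days: 1200 − 31 = 1169 left.
June 1871 has 30 days: 1169 − 30 = 1139 left.
May 1871 has 31 days: 1139 − 31 = 1108 left.
April 1871 has 30 days: 1108 − 30 = 1078 left.
March 1871 has 31 days: 1078 − 31 = 1047 left.
February 1871 has 28 days (1871 is not a leap year): 1047 − 28 = 1019 left.
January 1871 has 31 days: 1019 − 31 = 988 left.
December 1870 has 31 days: 988 − 31 = 957 left.
November 1870 has 30 days: 957 − 30 = 927 left.
October 1870 has 31 days: 927 − 31 = 896 left.
September 1870 has 30 days: 896 − 30 = 866 left.
August 1870 has 31 days: 866 − 31 = 835 left.
July 1870 has 31 days: 835 − 31 = 804 left.
June 1870 has 30 days: 804 − 30 = 774 left.
May 1870 has 31 days: 774 − 31 = 743 left.
April 1870 has 30 days: 743 − 30 = 713 left.
March 1870 has 31 days: 713 − 31 = 682 left.
February 1870 has 28 days (1870 is not a leap year): 682 − 28 = 654 left.
January 1870 has 31 days: 654 − 31 = 623 left.
December 1869 has 31 days: 623 − 31 = 592 left.
November 1869 has 30 days: 592 − 30 = 562 left.
October 1869 has 31 days: 562 − 31 = 531 left.
September 1869 has 30 days: 531 − 30 = 501 left.
August 1869 has 31 days: 501 − 31 = 470 left.
July 1869 has 31 days: 470 − 31 = 439 left.
June 1869 has 30 days: 439 − 30 = 409 left.
May 1869 has 31 days: 409 − 31 = 378 left.
April 1869 has 30 days: 378 − 30 = 348 left.
March 1869 has 31 days: 348 − 31 = 317 left.
February 1869 has 28 days (1869 is not a leap year): 317 − 28 = 289 left.
January 1869 has 31 days: 289 − 31 = 258 left.
December 1868 has 31 days: 258 − 31 = 227 left.
November 1868 has 30 days: 227 − 30 = 197 left.
October 1868 has 31 days: 197 − 31 = 166 left.
September 1868 has 30 days: 166 − 30 = 136 left.
August 1868 has 31 days: 136 − 31 = 105 left.
July 1868 has 31 days: 105 − 31 = 74 left.
June 1868 has 30 days: 74 − 30 = 44 left.
May 1868 has 31 days: 44 − 31 = 13 left.
April 1868 has 30 days; 30 − 13 = 17 → April 17, 1868.

April 17, 1868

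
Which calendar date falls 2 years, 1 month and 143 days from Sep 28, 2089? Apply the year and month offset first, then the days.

March 19, 2092

Counting forward 2 years, 1 month and 143 days from September 28, 2089: first the month/year part, then the days.
+2 years → 2091; month 9 + 1 = 10 → October 2091.
Day 28 is valid in October, giving October 28, 2091.
Now add 143 days from October 28, 2091.
October has 31 days, so 31 − 28 = 3 days remain after October 28, 2091; 143 − 3 = 140 left.
November 2091 has 30 days: 140 − 30 = 110 left.
December 2091 has 31 days: 110 − 31 = 79 left.
January 2092 has 31 days: 79 − 31 = 48 left.
February 2092 has 29 days (2092 is a leap year): 48 − 29 = 19 left.
19 days into March 2092 → March 19, 2092.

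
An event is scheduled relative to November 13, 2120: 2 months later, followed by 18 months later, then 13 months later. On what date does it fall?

Adding 2 months from November 13, 2120:
month 11 + 2 = 13, which is month 1 of year 2121 → January 2121.
Day 13 is valid in January, giving January 13, 2121.
Adding 18 months from January 13, 2121:
month 1 + 18 = 19, which is month 7 of year 2122 → July 2122.
Day 13 is valid in July, giving July 13, 2122.
Counting forward 13 months from July 13, 2122:
month 7 + 13 = 20, which is month 8 of year 2123 → August 2123.
Day 13 is valid in August, giving August 13, 2123.

August 13, 2123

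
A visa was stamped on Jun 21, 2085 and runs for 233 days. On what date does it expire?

Counting forward 233 days from June 21, 2085.
June has 30 days, so 30 − 21 = 9 days remain after June 21, 2085; 233 − 9 = 224 left.
July 2085 has 31 days: 224 − 31 = 193 left.
August 2085 has 31 days: 193 − 31 = 162 left.
September 2085 has 30 days: 162 − 30 = 132 left.
October 2085 has 31 days: 132 − 31 = 101 left.
November 2085 has 30 days: 101 − 30 = 71 left.
December 2085 has 31 days: 71 − 31 = 40 left.
January 2086 has 31 days: 40 − 31 = 9 left.
9 days into February 2086 → February 9, 2086.

February 9, 2086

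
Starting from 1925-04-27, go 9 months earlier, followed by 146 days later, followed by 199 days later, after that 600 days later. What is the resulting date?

February 27, 1927

Going back 9 months from April 27, 1925:
month 4 − 9 = -5, which is month 7 of year 1924 → July 1924.
Day 27 is valid in July, giving July 27, 1924.
Advancing 146 days from July 27, 1924:
July has 31 days, so 31 − 27 = 4 days remain after July 27, 1924; 146 − 4 = 142 left.
August 1924 has 31 days: 142 − 31 = 111 left.
September 1924 has 30 days: 111 − 30 = 81 left.
October 1924 has 31 days: 81 − 31 = 50 left.
November 1924 has 30 days: 50 − 30 = 20 left.
20 days into December 1924 → December 20, 1924.
Adding 199 days from December 20, 1924:
December has 31 days, so 31 − 20 = 11 days remain after December 20, 1924; 199 − 11 = 188 left.
January 1925 has 31 days: 188 − 31 = 157 left.
February 1925 has 28 days (1925 is not a leap year): 157 − 28 = 129 left.
March 1925 has 31 days: 129 − 31 = 98 left.
April 1925 has 30 days: 98 − 30 = 68 left.
May 1925 has 31 days: 68 − 31 = 37 left.
June 1925 has 30 days: 37 − 30 = 7 left.
7 days into July 1925 → July 7, 1925.
Adding 600 days from July 7, 1925:
July has 31 days, so 31 − 7 = 24 days remain after July 7, 1925; 600 − 24 = 576 left.
August 1925 has 31 days: 576 − 31 = 545 left.
September 1925 has 30 days: 545 − 30 = 515 left.
October 1925 has 31 days: 515 − 31 = 484 left.
November 1925 has 30 days: 484 − 30 = 454 left.
December 1925 has 31 days: 454 − 31 = 423 left.
January 1926 has 31 days: 423 − 31 = 392 left.
February 1926 has 28 days (1926 is not a leap year): 392 − 28 = 364 left.
March 1926 has 31 days: 364 − 31 = 333 left.
April 1926 has 30 days: 333 − 30 = 303 left.
May 1926 has 31 days: 303 − 31 = 272 left.
June 1926 has 30 days: 272 − 30 = 242 left.
July 1926 has 31 days: 242 − 31 = 211 left.
August 1926 has 31 days: 211 − 31 = 180 left.
September 1926 has 30 days: 180 − 30 = 150 left.
October 1926 has 31 days: 150 − 31 = 119 left.
November 1926 has 30 days: 119 − 30 = 89 left.
December 1926 has 31 days: 89 − 31 = 58 left.
January 1927 has 31 days: 58 − 31 = 27 left.
27 days into February 1927 → February 27, 1927.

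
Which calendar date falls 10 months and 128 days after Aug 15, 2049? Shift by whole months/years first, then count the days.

October 21, 2050

Adding 10 months and 128 days from August 15, 2049: first the month/year part, then the days.
month 8 + 10 = 18, which is month 6 of year 2050 → June 2050.
Day 15 is valid in June, giving June 15, 2050.
Now add 128 days from June 15, 2050.
June has 30 days, so 30 − 15 = 15 days remain after June 15, 2050; 128 − 15 = 113 left.
July 2050 has 31 days: 113 − 31 = 82 left.
August 2050 has 31 days: 82 − 31 = 51 left.
September 2050 has 30 days: 51 − 30 = 21 left.
21 days into October 2050 → October 21, 2050.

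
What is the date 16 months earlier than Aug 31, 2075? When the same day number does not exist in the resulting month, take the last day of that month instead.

Going back 16 months from August 31, 2075.
month 8 − 16 = -8, which is month 4 of year 2074 → April 2074.
April 2074 has only 30 days and the start was day 31, so the date clamps to April 30, 2074.

April 30, 2074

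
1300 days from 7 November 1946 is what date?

May 30, 1950

Counting forward 1300 days from November 7, 1946.
November has 30 days, so 30 − 7 = 23 days remain after November 7, 1946; 1300 − 23 = 1277 left.
December 1946 has 31 days: 1277 − 31 = 1246 left.
January 1947 has 31 days: 1246 − 31 = 1215 left.
February 1947 has 28 days (1947 is not a leap year): 1215 − 28 = 1187 left.
March 1947 has 31 days: 1187 − 31 = 1156 left.
April 1947 has 30 days: 1156 − 30 = 1126 left.
May 1947 has 31 days: 1126 − 31 = 1095 left.
June 1947 has 30 days: 1095 − 30 = 1065 left.
July 1947 has 31 days: 1065 − 31 = 1034 left.
August 1947 has 31 days: 1034 − 31 = 1003 left.
September 1947 has 30 days: 1003 − 30 = 973 left.
October 1947 has 31 days: 973 − 31 = 942 left.
November 1947 has 30 days: 942 − 30 = 912 left.
December 1947 has 31 days: 912 − 31 = 881 left.
January 1948 has 31 days: 881 − 31 = 850 left.
February 1948 has 29 days (1948 is a leap year): 850 − 29 = 821 left.
March 1948 has 31 days: 821 − 31 = 790 left.
April 1948 has 30 days: 790 − 30 = 760 left.
May 1948 has 31 days: 760 − 31 = 729 left.
June 1948 has 30 days: 729 − 30 = 699 left.
July 1948 has 31 days: 699 − 31 = 668 left.
August 1948 has 31 days: 668 − 31 = 637 left.
September 1948 has 30 days: 637 − 30 = 607 left.
October 1948 has 31 days: 607 − 31 = 576 left.
November 1948 has 30 days: 576 − 30 = 546 left.
December 1948 has 31 days: 546 − 31 = 515 left.
January 1949 has 31 days: 515 − 31 = 484 left.
February 1949 has 28 days (1949 is not a leap year): 484 − 28 = 456 left.
March 1949 has 31 days: 456 − 31 = 425 left.
April 1949 has 30 days: 425 − 30 = 395 left.
May 1949 has 31 days: 395 − 31 = 364 left.
June 1949 has 30 days: 364 − 30 = 334 left.
July 1949 has 31 days: 334 − 31 = 303 left.
August 1949 has 31 days: 303 − 31 = 272 left.
September 1949 has 30 days: 272 − 30 = 242 left.
October 1949 has 31 days: 242 − 31 = 211 left.
November 1949 has 30 days: 211 − 30 = 181 left.
December 1949 has 31 days: 181 − 31 = 150 left.
January 1950 has 31 days: 150 − 31 = 119 left.
February 1950 has 28 days (1950 is not a leap year): 119 − 28 = 91 left.
March 1950 has 31 days: 91 − 31 = 60 left.
April 1950 has 30 days: 60 − 30 = 30 left.
30 days into May 1950 → May 30, 1950.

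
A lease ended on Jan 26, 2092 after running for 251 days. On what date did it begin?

May 20, 2091

Counting back 251 days from January 26, 2092.
Going back 26 days from January 26, 2092 reaches the end of the previous month; 251 − 26 = 225 left.
December 2091 has 31 days: 225 − 31 = 194 left.
November 2091 has 30 days: 194 − 30 = 164 left.
October 2091 has 31 days: 164 − 31 = 133 left.
September 2091 has 30 days: 133 − 30 = 103 left.
August 2091 has 31 days: 103 − 31 = 72 left.
July 2091 has 31 days: 72 − 31 = 41 left.
June 2091 has 30 days: 41 − 30 = 11 left.
May 2091 has 31 days; 31 − 11 = 20 → May 20, 2091.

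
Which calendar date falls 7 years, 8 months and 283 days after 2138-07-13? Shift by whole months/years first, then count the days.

December 21, 2146

Advancing 7 years, 8 months and 283 days from July 13, 2138: first the month/year part, then the days.
+7 years → 2145; month 7 + 8 = 15, which is month 3 of year 2146 → March 2146.
Day 13 is valid in March, giving March 13, 2146.
Now add 283 days from March 13, 2146.
March has 31 days, so 31 − 13 = 18 days remain after March 13, 2146; 283 − 18 = 265 left.
April 2146 has 30 days: 265 − 30 = 235 left.
May 2146 has 31 days: 235 − 31 = 204 left.
June 2146 has 30 days: 204 − 30 = 174 left.
July 2146 has 31 days: 174 − 31 = 143 left.
August 2146 has 31 days: 143 − 31 = 112 left.
September 2146 has 30 days: 112 − 30 = 82 left.
October 2146 has 31 days: 82 − 31 = 51 left.
November 2146 has 30 days: 51 − 30 = 21 left.
21 days into December 2146 → December 21, 2146.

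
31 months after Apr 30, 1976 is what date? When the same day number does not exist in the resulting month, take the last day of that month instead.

November 30, 1978

Adding 31 months from April 30, 1976.
month 4 + 31 = 35, which is month 11 of year 1978 → November 1978.
Day 30 is valid in November, giving November 30, 1978.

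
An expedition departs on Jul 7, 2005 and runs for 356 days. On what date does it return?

Adding 356 days from July 7, 2005.
July has 31 days, so 31 − 7 = 24 days remain after July 7, 2005; 356 − 24 = 332 left.
August 2005 has 31 days: 332 − 31 = 301 left.
September 2005 has 30 days: 301 − 30 = 271 left.
October 2005 has 31 days: 271 − 31 = 240 left.
November 2005 has 30 days: 240 − 30 = 210 left.
December 2005 has 31 days: 210 − 31 = 179 left.
January 2006 has 31 days: 179 − 31 = 148 left.
February 2006 has 28 days (2006 is not a leap year): 148 − 28 = 120 left.
March 2006 has 31 days: 120 − 31 = 89 left.
April 2006 has 30 days: 89 − 30 = 59 left.
May 2006 has 31 days: 59 − 31 = 28 left.
28 days into June 2006 → June 28, 2006.

June 28, 2006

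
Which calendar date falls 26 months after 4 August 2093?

October 4, 2095

Advancing 26 months from August 4, 2093.
month 8 + 26 = 34, which is month 10 of year 2095 → October 2095.
Day 4 is valid in October, giving October 4, 2095.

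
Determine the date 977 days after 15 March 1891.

Advancing 977 days from March 15, 1891.
March has 31 days, so 31 − 15 = 16 days remain after March 15, 1891; 977 − 16 = 961 left.
April 1891 has 30 days: 961 − 30 = 931 left.
May 1891 has 31 days: 931 − 31 = 900 left.
June 1891 has 30 days: 900 − 30 = 870 left.
July 1891 has 31 days: 870 − 31 = 839 left.
August 1891 has 31 days: 839 − 31 = 808 left.
September 1891 has 30 days: 808 − 30 = 778 left.
October 1891 has 31 days: 778 − 31 = 747 left.
November 1891 has 30 days: 747 − 30 = 717 left.
December 1891 has 31 days: 717 − 31 = 686 left.
January 1892 has 31 days: 686 − 31 = 655 left.
February 1892 has 29 days (1892 is a leap year): 655 − 29 = 626 left.
March 1892 has 31 days: 626 − 31 = 595 left.
April 1892 has 30 days: 595 − 30 = 565 left.
May 1892 has 31 days: 565 − 31 = 534 left.
June 1892 has 30 days: 534 − 30 = 504 left.
July 1892 has 31 days: 504 − 31 = 473 left.
August 1892 has 31 days: 473 − 31 = 442 left.
September 1892 has 30 days: 442 − 30 = 412 left.
October 1892 has 31 days: 412 − 31 = 381 left.
November 1892 has 30 days: 381 − 30 = 351 left.
December 1892 has 31 days: 351 − 31 = 320 left.
January 1893 has 31 days: 320 − 31 = 289 left.
February 1893 has 28 days (1893 is not a leap year): 289 − 28 = 261 left.
March 1893 has 31 days: 261 − 31 = 230 left.
April 1893 has 30 days: 230 − 30 = 200 left.
May 1893 has 31 days: 200 − 31 = 169 left.
June 1893 has 30 days: 169 − 30 = 139 left.
July 1893 has 31 days: 139 − 31 = 108 left.
August 1893 has 31 days: 108 − 31 = 77 left.
September 1893 has 30 days: 77 − 30 = 47 left.
October 1893 has 31 days: 47 − 31 = 16 left.
16 days into November 1893 → November 16, 1893.

November 16, 1893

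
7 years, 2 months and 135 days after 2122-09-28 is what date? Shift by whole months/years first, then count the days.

April 12, 2130

Advancing 7 years, 2 months and 135 days from September 28, 2122: first the month/year part, then the days.
+7 years → 2129; month 9 + 2 = 11 → November 2129.
Day 28 is valid in November, giving November 28, 2129.
Now add 135 days from November 28, 2129.
November has 30 days, so 30 − 28 = 2 days remain after November 28, 2129; 135 − 2 = 133 left.
December 2129 has 31 days: 133 − 31 = 102 left.
January 2130 has 31 days: 102 − 31 = 71 left.
February 2130 has 28 days (2130 is not a leap year): 71 − 28 = 43 left.
March 2130 has 31 days: 43 − 31 = 12 left.
12 days into April 2130 → April 12, 2130.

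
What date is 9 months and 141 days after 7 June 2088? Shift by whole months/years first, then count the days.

July 26, 2089

Advancing 9 months and 141 days from June 7, 2088: first the month/year part, then the days.
month 6 + 9 = 15, which is month 3 of year 2089 → March 2089.
Day 7 is valid in March, giving March 7, 2089.
Now add 141 days from March 7, 2089.
March has 31 days, so 31 − 7 = 24 days remain after March 7, 2089; 141 − 24 = 117 left.
April 2089 has 30 days: 117 − 30 = 87 left.
May 2089 has 31 days: 87 − 31 = 56 left.
June 2089 has 30 days: 56 − 30 = 26 left.
26 days into July 2089 → July 26, 2089.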